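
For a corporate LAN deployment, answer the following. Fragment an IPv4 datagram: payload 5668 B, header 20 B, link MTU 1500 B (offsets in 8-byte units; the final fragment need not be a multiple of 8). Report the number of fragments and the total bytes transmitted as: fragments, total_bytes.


Max data per non-final fragment = floor((MTU - header)/8)*8 = floor((1500 - 20)/8)*8 = floor(1480/8)*8 = 1480 B
Final fragment needs no 8-byte alignment: it can carry up to MTU - header = 1480 B
Non-final fragments needed = ceil((payload - 1480) / 1480) = ceil(4188/1480) = ceil(2.8297) = 3
Number of fragments = 3 + 1 = 4
Fragment sizes (data): 3 * 1480 B + 1228 B (last, 1228 <= 1480 OK)
Total bytes sent = payload + n_frags * header = 5668 + 4*20 = 5668 + 80 = 5748 B

4, 5748


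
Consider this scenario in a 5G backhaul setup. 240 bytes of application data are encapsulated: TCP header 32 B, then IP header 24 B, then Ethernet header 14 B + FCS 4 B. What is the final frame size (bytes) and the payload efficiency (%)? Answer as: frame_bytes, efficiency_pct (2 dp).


TCP segment = 240 + 32 = 272 B
IP packet = 272 + 24 = 296 B
Ethernet frame = 296 + 14 + 4 = 314 B
Efficiency = app / frame = 240 / 314 = 0.764331 = 76.4331% -> 76.43% (2 dp)

314, 76.43


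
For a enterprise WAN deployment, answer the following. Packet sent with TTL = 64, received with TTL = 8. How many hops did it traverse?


Given: initial TTL = 64, received TTL = 8
Hops = initial TTL - received TTL
Hops = 64 - 8 = 56

56


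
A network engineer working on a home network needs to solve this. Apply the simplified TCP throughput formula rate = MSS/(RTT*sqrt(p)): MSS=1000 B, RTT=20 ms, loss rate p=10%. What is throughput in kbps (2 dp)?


Given: MSS = 1000 bytes, RTT = 20 ms, loss = 10%
RTT in seconds = 20 / 1000 = 0.02
Loss rate = 10% = 0.1
sqrt(loss) = sqrt(0.1) = 0.316227766017
Throughput (bytes/s) = 1000 / (0.02 * 0.316227766017) = 158113.8830
Throughput (kbps) = 158113.8830 * 8 / 1000 = 1264.911064 -> 1264.91 kbps (2 dp)

1264.91


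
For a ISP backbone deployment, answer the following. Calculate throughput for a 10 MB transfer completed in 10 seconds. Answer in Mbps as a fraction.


Given: file = 10 MB, time = 10 s
File in Mb = 10 * 8 = 80 Mb
Throughput = 80 / 10 Mbps
Throughput = 8 Mbps

8


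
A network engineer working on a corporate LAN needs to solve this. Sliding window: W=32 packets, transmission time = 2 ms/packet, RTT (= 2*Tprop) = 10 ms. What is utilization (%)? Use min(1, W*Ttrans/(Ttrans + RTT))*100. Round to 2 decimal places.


Given: W = 32, Ttrans = 2 ms, RTT = 10 ms (= 2 * Tprop, Tprop = 5 ms)
Cycle time = Ttrans + RTT = 2 + 10 = 12 ms (first packet sent until its ACK returns)
W * Ttrans = 32 * 2 = 64 ms of sending per cycle
W * Ttrans / (Ttrans + RTT) = 64 / 12 = 5.333333
U = min(1, 5.333333) = 1.000000
U% = 100.00%

100.00


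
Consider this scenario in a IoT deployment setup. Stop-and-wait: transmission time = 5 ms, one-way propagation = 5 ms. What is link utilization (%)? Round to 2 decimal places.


Given: Ttrans = 5 ms, Tprop = 5 ms
RTT = 2 * Tprop = 2 * 5 = 10 ms
U = Ttrans / (Ttrans + RTT)
U = 5 / (5 + 10)
U = 5 / 15 = 0.333333
U% = 33.33%

33.33


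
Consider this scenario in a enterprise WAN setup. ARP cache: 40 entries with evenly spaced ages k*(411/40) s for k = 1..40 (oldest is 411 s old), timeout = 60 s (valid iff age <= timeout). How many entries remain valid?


Ages are k * 411/40 s for k = 1..40 (spacing = 10.2750 s).
Entry k is valid iff k * 411/40 <= 60 iff k <= 40 * 60 / 411 = 5.8394
n_valid = floor(5.8394) = 5
(n_stale = 40 - 5 = 35)

5


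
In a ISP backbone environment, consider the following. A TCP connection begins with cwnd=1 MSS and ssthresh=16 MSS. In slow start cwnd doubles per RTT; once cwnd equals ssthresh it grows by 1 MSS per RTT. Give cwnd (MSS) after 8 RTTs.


RTT 0: cwnd = 1 MSS (initial)
RTT 1: cwnd = 2 MSS (slow start, doubled)
RTT 2: cwnd = 4 MSS (slow start, doubled)
RTT 3: cwnd = 8 MSS (slow start, doubled)
RTT 4: cwnd = 16 MSS (slow start, doubled)
RTT 5: cwnd = 17 MSS (congestion avoidance, +1)
RTT 6: cwnd = 18 MSS (congestion avoidance, +1)
RTT 7: cwnd = 19 MSS (congestion avoidance, +1)
RTT 8: cwnd = 20 MSS (congestion avoidance, +1)

20


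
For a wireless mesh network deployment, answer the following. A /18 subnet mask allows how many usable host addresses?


Given: subnet mask /18
Host bits = 32 - 18 = 14
Total addresses = 2^14 = 16384
Usable hosts = 16384 - 2 (network + broadcast) = 16382

16382


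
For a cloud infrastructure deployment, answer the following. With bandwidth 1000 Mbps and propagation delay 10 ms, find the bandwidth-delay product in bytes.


Given: bandwidth = 1000 Mbps, delay = 10 ms
BDP in bits = 1000 * 10^6 * 10 / 1000
BDP in bits = 10000000
BDP in bytes = 10000000 / 8 = 1250000

1250000


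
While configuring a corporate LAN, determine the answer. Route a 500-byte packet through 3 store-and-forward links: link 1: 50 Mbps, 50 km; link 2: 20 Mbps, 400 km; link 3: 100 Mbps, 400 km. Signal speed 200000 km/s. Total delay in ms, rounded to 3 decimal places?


Packet = 500 bytes = 4000 bits. Store-and-forward: sum (t_trans + t_prop) per link.
Link 1: t_trans = 4000/(50*10^6) s = 0.0800 ms; t_prop = 50/200000 s = 0.2500 ms; subtotal = 0.3300 ms
Link 2: t_trans = 4000/(20*10^6) s = 0.2000 ms; t_prop = 400/200000 s = 2.0000 ms; subtotal = 2.2000 ms
Link 3: t_trans = 4000/(100*10^6) s = 0.0400 ms; t_prop = 400/200000 s = 2.0000 ms; subtotal = 2.0400 ms
End-to-end = 0.3300 + 2.2000 + 2.0400 = 4.5700 ms -> 4.570 ms (3 dp)

4.570


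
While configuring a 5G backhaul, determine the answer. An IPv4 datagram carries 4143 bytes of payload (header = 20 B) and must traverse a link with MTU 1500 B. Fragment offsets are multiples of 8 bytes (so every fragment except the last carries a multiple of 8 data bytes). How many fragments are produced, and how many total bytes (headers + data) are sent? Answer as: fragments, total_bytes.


Max data per non-final fragment = floor((MTU - header)/8)*8 = floor((1500 - 20)/8)*8 = floor(1480/8)*8 = 1480 B
Final fragment needs no 8-byte alignment: it can carry up to MTU - header = 1480 B
Non-final fragments needed = ceil((payload - 1480) / 1480) = ceil(2663/1480) = ceil(1.7993) = 2
Number of fragments = 2 + 1 = 3
Fragment sizes (data): 2 * 1480 B + 1183 B (last, 1183 <= 1480 OK)
Total bytes sent = payload + n_frags * header = 4143 + 3*20 = 4143 + 60 = 4203 B

3, 4203


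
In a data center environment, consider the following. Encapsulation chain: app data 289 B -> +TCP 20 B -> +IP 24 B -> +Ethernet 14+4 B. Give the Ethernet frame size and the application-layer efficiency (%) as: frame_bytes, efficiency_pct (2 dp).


TCP segment = 289 + 20 = 309 B
IP packet = 309 + 24 = 333 B
Ethernet frame = 333 + 14 + 4 = 351 B
Efficiency = app / frame = 289 / 351 = 0.823362 = 82.3362% -> 82.34% (2 dp)

351, 82.34


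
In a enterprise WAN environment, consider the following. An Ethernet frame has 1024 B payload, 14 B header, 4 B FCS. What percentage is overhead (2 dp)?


Given: payload = 1024 B, header = 14 B, trailer = 4 B
Overhead bytes = header + trailer = 14 + 4 = 18
Total frame = payload + overhead = 1024 + 18 = 1042
Overhead % = 18 / 1042 * 100 = 1.7274% -> 1.73% (2 dp)

1.73


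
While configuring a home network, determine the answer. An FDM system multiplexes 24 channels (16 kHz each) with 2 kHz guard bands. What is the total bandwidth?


Given: 24 channels, 16 kHz each, guard = 2 kHz
Channel bandwidth = 24 * 16 = 384 kHz
Guard bands = 23 gaps * 2 kHz = 46 kHz
Total = 384 + 46 = 430 kHz

430


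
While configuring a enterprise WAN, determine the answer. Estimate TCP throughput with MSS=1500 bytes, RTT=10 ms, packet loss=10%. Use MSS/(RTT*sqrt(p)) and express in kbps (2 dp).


Given: MSS = 1500 bytes, RTT = 10 ms, loss = 10%
RTT in seconds = 10 / 1000 = 0.01
Loss rate = 10% = 0.1
sqrt(loss) = sqrt(0.1) = 0.316227766017
Throughput (bytes/s) = 1500 / (0.01 * 0.316227766017) = 474341.6490
Throughput (kbps) = 474341.6490 * 8 / 1000 = 3794.733192 -> 3794.73 kbps (2 dp)

3794.73


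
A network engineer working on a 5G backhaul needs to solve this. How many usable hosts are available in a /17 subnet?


Given: subnet mask /17
Host bits = 32 - 17 = 15
Total addresses = 2^15 = 32768
Usable hosts = 32768 - 2 (network + broadcast) = 32766

32766


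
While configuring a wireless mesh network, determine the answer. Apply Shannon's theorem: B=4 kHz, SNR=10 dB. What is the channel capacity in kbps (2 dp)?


Given: B = 4 kHz, SNR = 10 dB
SNR linear = 10^(10/10) = 10
1 + SNR = 11
log2(11) = 3.4594316186
C = 4 * 1000 * 3.4594316186 = 13837.7265 bps
C = 13.837726 kbps -> 13.84 kbps (2 dp)

13.84


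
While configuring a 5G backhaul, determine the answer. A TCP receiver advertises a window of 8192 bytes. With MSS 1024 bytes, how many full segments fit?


Given: RWND = 8192 bytes, MSS = 1024 bytes
Full segments = floor(RWND / MSS)
Full segments = floor(8192 / 1024)
Full segments = floor(8.0) = 8

8


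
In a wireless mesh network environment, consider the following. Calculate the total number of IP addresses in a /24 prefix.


Given: CIDR prefix /24
Host bits = 32 - 24 = 8
Total addresses = 2^8 = 256

256


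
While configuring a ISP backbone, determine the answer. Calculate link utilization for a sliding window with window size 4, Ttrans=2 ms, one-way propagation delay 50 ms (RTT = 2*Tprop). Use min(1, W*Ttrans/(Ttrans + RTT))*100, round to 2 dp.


Given: W = 4, Ttrans = 2 ms, RTT = 100 ms (= 2 * Tprop, Tprop = 50 ms)
Cycle time = Ttrans + RTT = 2 + 100 = 102 ms (first packet sent until its ACK returns)
W * Ttrans = 4 * 2 = 8 ms of sending per cycle
W * Ttrans / (Ttrans + RTT) = 8 / 102 = 0.078431
U = min(1, 0.078431) = 0.078431
U% = 7.84%

7.84


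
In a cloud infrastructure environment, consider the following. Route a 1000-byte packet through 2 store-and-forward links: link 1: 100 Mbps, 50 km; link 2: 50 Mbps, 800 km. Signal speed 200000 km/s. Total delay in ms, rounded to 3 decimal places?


Packet = 1000 bytes = 8000 bits. Store-and-forward: sum (t_trans + t_prop) per link.
Link 1: t_trans = 8000/(100*10^6) s = 0.0800 ms; t_prop = 50/200000 s = 0.2500 ms; subtotal = 0.3300 ms
Link 2: t_trans = 8000/(50*10^6) s = 0.1600 ms; t_prop = 800/200000 s = 4.0000 ms; subtotal = 4.1600 ms
End-to-end = 0.3300 + 4.1600 = 4.4900 ms -> 4.490 ms (3 dp)

4.490


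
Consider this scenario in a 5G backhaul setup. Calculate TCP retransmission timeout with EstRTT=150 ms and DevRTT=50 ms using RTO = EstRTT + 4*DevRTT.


Given: EstRTT = 150 ms, DevRTT = 50 ms
Timeout = EstRTT + 4 * DevRTT
4 * DevRTT = 4 * 50 = 200
Timeout = 150 + 200 = 350 ms

350


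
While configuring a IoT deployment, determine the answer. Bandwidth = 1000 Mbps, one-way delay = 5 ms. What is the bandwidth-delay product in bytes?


Given: bandwidth = 1000 Mbps, delay = 5 ms
BDP in bits = 1000 * 10^6 * 5 / 1000
BDP in bits = 5000000
BDP in bytes = 5000000 / 8 = 625000

625000


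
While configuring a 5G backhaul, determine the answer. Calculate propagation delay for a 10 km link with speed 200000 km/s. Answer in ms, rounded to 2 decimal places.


Given: distance = 10 km, speed = 200000 km/s
Delay = distance / speed = 10 / 200000 seconds
Delay in ms = 10 * 1000 / 200000
Delay = 0.0500 ms
Rounded to 2 dp = 0.05 ms

0.05


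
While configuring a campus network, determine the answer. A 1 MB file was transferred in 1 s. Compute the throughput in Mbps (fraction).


Given: file = 1 MB, time = 1 s
File in Mb = 1 * 8 = 8 Mb
Throughput = 8 / 1 Mbps
Throughput = 8 Mbps

8


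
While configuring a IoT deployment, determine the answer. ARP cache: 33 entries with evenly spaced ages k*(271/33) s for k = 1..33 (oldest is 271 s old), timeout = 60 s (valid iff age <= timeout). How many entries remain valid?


Ages are k * 271/33 s for k = 1..33 (spacing = 8.2121 s).
Entry k is valid iff k * 271/33 <= 60 iff k <= 33 * 60 / 271 = 7.3063
n_valid = floor(7.3063) = 7
(n_stale = 33 - 7 = 26)

7


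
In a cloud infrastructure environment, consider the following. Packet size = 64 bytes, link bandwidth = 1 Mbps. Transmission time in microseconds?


Given: packet = 64 bytes, bandwidth = 1 Mbps
Packet in bits = 64 * 8 = 512 bits
Bandwidth = 1 * 10^6 = 1000000 bps
Time = 512 / 1000000 seconds
Time in us = 512 * 10^6 / 1000000 = 512

512


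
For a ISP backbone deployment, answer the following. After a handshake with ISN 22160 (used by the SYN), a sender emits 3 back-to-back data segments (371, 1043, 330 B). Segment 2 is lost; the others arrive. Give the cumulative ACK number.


SYN uses sequence number 22160; first data byte = ISN + 1 = 22161.
Segment 1: SEQ = 22161, len = 371 B, covers [22161, 22531]
Segment 2: SEQ = 22532, len = 1043 B, covers [22532, 23574] [LOST]
Segment 3: SEQ = 23575, len = 330 B, covers [23575, 23904]
In-order data received: bytes [22161, 22531] (segments 1..1).
Segment 2 missing -> gap begins at byte 22532; later segments buffered out of order.
Cumulative ACK = next expected in-order byte = 22161 + 371 = 22532

22532


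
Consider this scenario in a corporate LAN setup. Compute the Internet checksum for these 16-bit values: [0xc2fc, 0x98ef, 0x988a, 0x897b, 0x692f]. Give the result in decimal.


Given words: [0xc2fc, 0x98ef, 0x988a, 0x897b, 0x692f]
Step 1: Sum all words
Raw sum = 49916 + 39151 + 39050 + 35195 + 26927 = 190239
Step 2: Fold carry: (59167 + 2) = 59169
One's complement = ~59169 & 0xFFFF = 6366

6366


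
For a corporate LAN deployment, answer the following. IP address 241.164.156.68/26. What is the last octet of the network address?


Given: IP = 241.164.156.68, prefix = /26
Subnet mask = 255.255.255.192
Last octet of IP: 68
Last octet of mask: 192
Network last octet = 68 AND 192 = 64

64


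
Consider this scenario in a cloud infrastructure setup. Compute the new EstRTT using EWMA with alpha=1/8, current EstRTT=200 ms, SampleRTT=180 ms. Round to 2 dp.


Given: EstRTT = 200 ms, SampleRTT = 180 ms, alpha = 1/8
New EstRTT = (1 - alpha) * EstRTT + alpha * SampleRTT
(7/8) * 200 = 175
(1/8) * 180 = 22.5
New EstRTT = 175 + 22.5 = 197.5 ms -> 197.50 ms (2 dp)

197.50


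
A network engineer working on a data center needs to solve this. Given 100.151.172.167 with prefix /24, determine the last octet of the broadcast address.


Given: IP = 100.151.172.167, prefix = /24
Host bits = 32 - 24 = 8
Network last octet = 167 AND mask = 0
Host part size = 2^8 - 1 = 255
Broadcast last octet = 0 OR 255 = 255

255


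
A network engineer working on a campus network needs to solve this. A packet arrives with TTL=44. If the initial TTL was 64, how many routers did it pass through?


Given: initial TTL = 64, received TTL = 44
Hops = initial TTL - received TTL
Hops = 64 - 44 = 20

20


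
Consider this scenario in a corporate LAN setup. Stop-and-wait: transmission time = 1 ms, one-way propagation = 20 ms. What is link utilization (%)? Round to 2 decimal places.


Given: Ttrans = 1 ms, Tprop = 20 ms
RTT = 2 * Tprop = 2 * 20 = 40 ms
U = Ttrans / (Ttrans + RTT)
U = 1 / (1 + 40)
U = 1 / 41 = 0.02439
U% = 2.44%

2.44


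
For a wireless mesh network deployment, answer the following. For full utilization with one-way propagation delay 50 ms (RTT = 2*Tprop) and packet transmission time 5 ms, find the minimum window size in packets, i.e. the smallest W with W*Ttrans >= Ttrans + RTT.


Given: Ttrans = 5 ms, RTT = 100 ms (= 2 * Tprop, Tprop = 50 ms)
Time until first ACK returns = Ttrans + RTT = 5 + 100 = 105 ms
Need W * Ttrans >= Ttrans + RTT  ->  W >= (Ttrans + RTT) / Ttrans
(Ttrans + RTT) / Ttrans = 105 / 5 = 21
W_min = ceil(21) = 21

21


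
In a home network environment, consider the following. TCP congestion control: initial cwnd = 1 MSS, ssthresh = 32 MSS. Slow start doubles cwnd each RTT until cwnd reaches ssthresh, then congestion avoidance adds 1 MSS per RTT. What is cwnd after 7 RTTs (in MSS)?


RTT 0: cwnd = 1 MSS (initial)
RTT 1: cwnd = 2 MSS (slow start, doubled)
RTT 2: cwnd = 4 MSS (slow start, doubled)
RTT 3: cwnd = 8 MSS (slow start, doubled)
RTT 4: cwnd = 16 MSS (slow start, doubled)
RTT 5: cwnd = 32 MSS (slow start, doubled)
RTT 6: cwnd = 33 MSS (congestion avoidance, +1)
RTT 7: cwnd = 34 MSS (congestion avoidance, +1)

34


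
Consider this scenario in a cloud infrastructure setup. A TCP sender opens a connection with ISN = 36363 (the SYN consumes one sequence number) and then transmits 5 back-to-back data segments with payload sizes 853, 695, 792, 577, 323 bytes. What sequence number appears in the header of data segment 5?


The SYN occupies sequence number ISN = 36363, so the first data byte is ISN + 1 = 36364.
SEQ of data segment i = (ISN + 1) + sum of payload sizes of segments 1..i-1.
Segment 1: SEQ = 36364, payload = 853 bytes
Segment 2: SEQ = 37217, payload = 695 bytes
Segment 3: SEQ = 37912, payload = 792 bytes
Segment 4: SEQ = 38704, payload = 577 bytes
Segment 5: SEQ = 39281, payload = 323 bytes
SEQ of segment 5 = 36364 + 853 + 695 + 792 + 577 = 39281

39281


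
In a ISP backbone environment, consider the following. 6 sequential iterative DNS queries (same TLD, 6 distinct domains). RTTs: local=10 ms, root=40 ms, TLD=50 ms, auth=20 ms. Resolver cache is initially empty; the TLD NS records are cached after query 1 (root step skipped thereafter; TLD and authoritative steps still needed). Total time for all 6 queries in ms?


Lookup 1 (cold cache): local + root + TLD + auth = 10 + 40 + 50 + 20 = 120 ms
Lookups 2..6 (TLD NS cached -> skip root; new domain -> still ask TLD and auth): local + TLD + auth = 10 + 50 + 20 = 80 ms each
Remaining 5 lookups: 5 * 80 = 400 ms
Total = 120 + 400 = 520 ms

520


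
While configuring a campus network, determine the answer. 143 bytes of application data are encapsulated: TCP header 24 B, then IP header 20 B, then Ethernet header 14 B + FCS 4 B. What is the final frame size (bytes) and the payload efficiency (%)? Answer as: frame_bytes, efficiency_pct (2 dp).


TCP segment = 143 + 24 = 167 B
IP packet = 167 + 20 = 187 B
Ethernet frame = 187 + 14 + 4 = 205 B
Efficiency = app / frame = 143 / 205 = 0.697561 = 69.7561% -> 69.76% (2 dp)

205, 69.76


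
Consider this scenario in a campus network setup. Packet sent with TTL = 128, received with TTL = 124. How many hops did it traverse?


Given: initial TTL = 128, received TTL = 124
Hops = initial TTL - received TTL
Hops = 128 - 124 = 4

4


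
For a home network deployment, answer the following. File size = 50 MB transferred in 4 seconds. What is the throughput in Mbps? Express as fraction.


Given: file = 50 MB, time = 4 s
File in Mb = 50 * 8 = 400 Mb
Throughput = 400 / 4 Mbps
Throughput = 100 Mbps

100


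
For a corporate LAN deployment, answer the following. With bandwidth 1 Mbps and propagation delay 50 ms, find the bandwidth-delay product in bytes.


Given: bandwidth = 1 Mbps, delay = 50 ms
BDP in bits = 1 * 10^6 * 50 / 1000
BDP in bits = 50000
BDP in bytes = 50000 / 8 = 6250

6250


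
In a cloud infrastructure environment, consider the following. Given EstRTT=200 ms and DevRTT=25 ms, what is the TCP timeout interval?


Given: EstRTT = 200 ms, DevRTT = 25 ms
Timeout = EstRTT + 4 * DevRTT
4 * DevRTT = 4 * 25 = 100
Timeout = 200 + 100 = 300 ms

300


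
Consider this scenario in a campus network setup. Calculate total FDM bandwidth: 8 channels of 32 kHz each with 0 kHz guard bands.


Given: 8 channels, 32 kHz each, guard = 0 kHz
Channel bandwidth = 8 * 32 = 256 kHz
Guard bands = 7 gaps * 0 kHz = 0 kHz
Total = 256 + 0 = 256 kHz

256


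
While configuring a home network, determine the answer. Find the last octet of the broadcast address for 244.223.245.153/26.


Given: IP = 244.223.245.153, prefix = /26
Host bits = 32 - 26 = 6
Network last octet = 153 AND mask = 128
Host part size = 2^6 - 1 = 63
Broadcast last octet = 128 OR 63 = 191

191


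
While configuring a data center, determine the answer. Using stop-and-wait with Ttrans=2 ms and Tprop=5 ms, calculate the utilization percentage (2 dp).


Given: Ttrans = 2 ms, Tprop = 5 ms
RTT = 2 * Tprop = 2 * 5 = 10 ms
U = Ttrans / (Ttrans + RTT)
U = 2 / (2 + 10)
U = 2 / 12 = 0.166667
U% = 16.67%

16.67


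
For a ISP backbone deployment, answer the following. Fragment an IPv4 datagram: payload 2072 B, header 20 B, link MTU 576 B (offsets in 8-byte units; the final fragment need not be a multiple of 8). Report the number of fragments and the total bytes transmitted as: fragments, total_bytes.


Max data per non-final fragment = floor((MTU - header)/8)*8 = floor((576 - 20)/8)*8 = floor(556/8)*8 = 552 B
Final fragment needs no 8-byte alignment: it can carry up to MTU - header = 556 B
Non-final fragments needed = ceil((payload - 556) / 552) = ceil(1516/552) = ceil(2.7464) = 3
Number of fragments = 3 + 1 = 4
Fragment sizes (data): 3 * 552 B + 416 B (last, 416 <= 556 OK)
Total bytes sent = payload + n_frags * header = 2072 + 4*20 = 2072 + 80 = 2152 B

4, 2152


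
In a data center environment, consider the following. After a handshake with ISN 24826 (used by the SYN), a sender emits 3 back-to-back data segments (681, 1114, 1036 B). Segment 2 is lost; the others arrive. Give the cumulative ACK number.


SYN uses sequence number 24826; first data byte = ISN + 1 = 24827.
Segment 1: SEQ = 24827, len = 681 B, covers [24827, 25507]
Segment 2: SEQ = 25508, len = 1114 B, covers [25508, 26621] [LOST]
Segment 3: SEQ = 26622, len = 1036 B, covers [26622, 27657]
In-order data received: bytes [24827, 25507] (segments 1..1).
Segment 2 missing -> gap begins at byte 25508; later segments buffered out of order.
Cumulative ACK = next expected in-order byte = 24827 + 681 = 25508

25508


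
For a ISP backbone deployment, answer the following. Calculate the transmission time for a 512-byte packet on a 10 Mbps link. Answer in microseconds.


Given: packet = 512 bytes, bandwidth = 10 Mbps
Packet in bits = 512 * 8 = 4096 bits
Bandwidth = 10 * 10^6 = 10000000 bps
Time = 4096 / 10000000 seconds
Time in us = 4096 * 10^6 / 10000000 = 409.6

409.6


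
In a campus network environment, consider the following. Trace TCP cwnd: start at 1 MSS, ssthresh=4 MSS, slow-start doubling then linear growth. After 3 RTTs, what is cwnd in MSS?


RTT 0: cwnd = 1 MSS (initial)
RTT 1: cwnd = 2 MSS (slow start, doubled)
RTT 2: cwnd = 4 MSS (slow start, doubled)
RTT 3: cwnd = 5 MSS (congestion avoidance, +1)

5


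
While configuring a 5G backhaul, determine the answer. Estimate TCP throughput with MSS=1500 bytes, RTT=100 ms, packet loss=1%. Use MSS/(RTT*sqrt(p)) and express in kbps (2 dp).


Given: MSS = 1500 bytes, RTT = 100 ms, loss = 1%
RTT in seconds = 100 / 1000 = 0.1
Loss rate = 1% = 0.01
sqrt(loss) = sqrt(0.01) = 0.1
Throughput (bytes/s) = 1500 / (0.1 * 0.1) = 150000.0000
Throughput (kbps) = 150000.0000 * 8 / 1000 = 1200.000000 -> 1200.00 kbps (2 dp)

1200.00


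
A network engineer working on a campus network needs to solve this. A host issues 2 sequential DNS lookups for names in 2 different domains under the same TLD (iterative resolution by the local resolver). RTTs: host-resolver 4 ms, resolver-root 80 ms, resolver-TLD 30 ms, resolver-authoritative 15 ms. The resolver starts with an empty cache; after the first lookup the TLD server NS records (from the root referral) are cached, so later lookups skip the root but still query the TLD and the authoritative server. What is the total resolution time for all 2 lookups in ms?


Lookup 1 (cold cache): local + root + TLD + auth = 4 + 80 + 30 + 15 = 129 ms
Lookups 2..2 (TLD NS cached -> skip root; new domain -> still ask TLD and auth): local + TLD + auth = 4 + 30 + 15 = 49 ms each
Remaining 1 lookups: 1 * 49 = 49 ms
Total = 129 + 49 = 178 ms

178


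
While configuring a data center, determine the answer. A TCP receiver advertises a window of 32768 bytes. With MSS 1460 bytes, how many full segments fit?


Given: RWND = 32768 bytes, MSS = 1460 bytes
Full segments = floor(RWND / MSS)
Full segments = floor(32768 / 1460)
Full segments = floor(22.4438) = 22

22


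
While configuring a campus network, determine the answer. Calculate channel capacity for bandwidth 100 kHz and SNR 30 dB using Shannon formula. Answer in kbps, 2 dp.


Given: B = 100 kHz, SNR = 30 dB
SNR linear = 10^(30/10) = 1000
1 + SNR = 1001
log2(1001) = 9.9672262588
C = 100 * 1000 * 9.9672262588 = 996722.6259 bps
C = 996.722626 kbps -> 996.72 kbps (2 dp)

996.72


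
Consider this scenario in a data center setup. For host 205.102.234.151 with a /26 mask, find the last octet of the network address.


Given: IP = 205.102.234.151, prefix = /26
Subnet mask = 255.255.255.192
Last octet of IP: 151
Last octet of mask: 192
Network last octet = 151 AND 192 = 128

128


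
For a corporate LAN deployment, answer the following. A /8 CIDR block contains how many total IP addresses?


Given: CIDR prefix /8
Host bits = 32 - 8 = 24
Total addresses = 2^24 = 16777216

16777216


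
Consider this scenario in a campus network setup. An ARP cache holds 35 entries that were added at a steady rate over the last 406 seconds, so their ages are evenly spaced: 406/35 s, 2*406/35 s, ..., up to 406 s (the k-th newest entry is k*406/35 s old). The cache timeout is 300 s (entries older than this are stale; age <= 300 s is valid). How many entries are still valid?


Ages are k * 406/35 s for k = 1..35 (spacing = 11.6000 s).
Entry k is valid iff k * 406/35 <= 300 iff k <= 35 * 300 / 406 = 25.8621
n_valid = floor(25.8621) = 25
(n_stale = 35 - 25 = 10)

25


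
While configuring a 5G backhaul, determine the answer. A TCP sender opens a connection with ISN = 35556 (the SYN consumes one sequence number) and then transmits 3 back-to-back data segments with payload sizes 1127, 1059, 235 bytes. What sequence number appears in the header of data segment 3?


The SYN occupies sequence number ISN = 35556, so the first data byte is ISN + 1 = 35557.
SEQ of data segment i = (ISN + 1) + sum of payload sizes of segments 1..i-1.
Segment 1: SEQ = 35557, payload = 1127 bytes
Segment 2: SEQ = 36684, payload = 1059 bytes
Segment 3: SEQ = 37743, payload = 235 bytes
SEQ of segment 3 = 35557 + 1127 + 1059 = 37743

37743


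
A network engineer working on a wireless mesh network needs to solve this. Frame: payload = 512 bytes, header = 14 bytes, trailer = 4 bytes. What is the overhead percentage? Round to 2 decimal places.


Given: payload = 512 B, header = 14 B, trailer = 4 B
Overhead bytes = header + trailer = 14 + 4 = 18
Total frame = payload + overhead = 512 + 18 = 530
Overhead % = 18 / 530 * 100 = 3.3962% -> 3.40% (2 dp)

3.40


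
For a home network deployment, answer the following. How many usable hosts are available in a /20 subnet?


Given: subnet mask /20
Host bits = 32 - 20 = 12
Total addresses = 2^12 = 4096
Usable hosts = 4096 - 2 (network + broadcast) = 4094

4094


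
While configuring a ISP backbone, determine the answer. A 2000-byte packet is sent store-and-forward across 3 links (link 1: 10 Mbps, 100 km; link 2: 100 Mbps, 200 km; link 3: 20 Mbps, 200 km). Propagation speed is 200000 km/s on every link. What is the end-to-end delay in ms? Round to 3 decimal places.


Packet = 2000 bytes = 16000 bits. Store-and-forward: sum (t_trans + t_prop) per link.
Link 1: t_trans = 16000/(10*10^6) s = 1.6000 ms; t_prop = 100/200000 s = 0.5000 ms; subtotal = 2.1000 ms
Link 2: t_trans = 16000/(100*10^6) s = 0.1600 ms; t_prop = 200/200000 s = 1.0000 ms; subtotal = 1.1600 ms
Link 3: t_trans = 16000/(20*10^6) s = 0.8000 ms; t_prop = 200/200000 s = 1.0000 ms; subtotal = 1.8000 ms
End-to-end = 2.1000 + 1.1600 + 1.8000 = 5.0600 ms -> 5.060 ms (3 dp)

5.060


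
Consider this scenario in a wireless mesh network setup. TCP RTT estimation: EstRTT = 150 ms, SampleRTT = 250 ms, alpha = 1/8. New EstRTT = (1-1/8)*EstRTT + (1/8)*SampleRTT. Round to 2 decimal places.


Given: EstRTT = 150 ms, SampleRTT = 250 ms, alpha = 1/8
New EstRTT = (1 - alpha) * EstRTT + alpha * SampleRTT
(7/8) * 150 = 131.25
(1/8) * 250 = 31.25
New EstRTT = 131.25 + 31.25 = 162.5 ms -> 162.50 ms (2 dp)

162.50


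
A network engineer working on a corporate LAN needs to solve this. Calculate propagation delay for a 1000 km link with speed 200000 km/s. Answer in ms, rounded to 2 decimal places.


Given: distance = 1000 km, speed = 200000 km/s
Delay = distance / speed = 1000 / 200000 seconds
Delay in ms = 1000 * 1000 / 200000
Delay = 5.0000 ms
Rounded to 2 dp = 5.00 ms

5.00


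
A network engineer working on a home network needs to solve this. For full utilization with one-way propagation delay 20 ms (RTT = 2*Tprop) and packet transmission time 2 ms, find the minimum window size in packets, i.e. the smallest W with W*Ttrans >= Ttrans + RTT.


Given: Ttrans = 2 ms, RTT = 40 ms (= 2 * Tprop, Tprop = 20 ms)
Time until first ACK returns = Ttrans + RTT = 2 + 40 = 42 ms
Need W * Ttrans >= Ttrans + RTT  ->  W >= (Ttrans + RTT) / Ttrans
(Ttrans + RTT) / Ttrans = 42 / 2 = 21
W_min = ceil(21) = 21

21


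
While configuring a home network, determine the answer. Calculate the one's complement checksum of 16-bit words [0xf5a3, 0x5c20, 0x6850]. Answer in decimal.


Given words: [0xf5a3, 0x5c20, 0x6850]
Step 1: Sum all words
Raw sum = 62883 + 23584 + 26704 = 113171
Step 2: Fold carry: (47635 + 1) = 47636
One's complement = ~47636 & 0xFFFF = 17899

17899


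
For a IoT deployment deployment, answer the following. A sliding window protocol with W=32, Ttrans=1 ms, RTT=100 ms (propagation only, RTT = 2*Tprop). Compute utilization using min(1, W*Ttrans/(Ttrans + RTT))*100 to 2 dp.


Given: W = 32, Ttrans = 1 ms, RTT = 100 ms (= 2 * Tprop, Tprop = 50 ms)
Cycle time = Ttrans + RTT = 1 + 100 = 101 ms (first packet sent until its ACK returns)
W * Ttrans = 32 * 1 = 32 ms of sending per cycle
W * Ttrans / (Ttrans + RTT) = 32 / 101 = 0.316832
U = min(1, 0.316832) = 0.316832
U% = 31.68%

31.68


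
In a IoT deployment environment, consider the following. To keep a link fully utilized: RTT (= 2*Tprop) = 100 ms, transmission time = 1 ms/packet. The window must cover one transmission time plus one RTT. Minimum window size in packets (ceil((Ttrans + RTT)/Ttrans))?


Given: Ttrans = 1 ms, RTT = 100 ms (= 2 * Tprop, Tprop = 50 ms)
Time until first ACK returns = Ttrans + RTT = 1 + 100 = 101 ms
Need W * Ttrans >= Ttrans + RTT  ->  W >= (Ttrans + RTT) / Ttrans
(Ttrans + RTT) / Ttrans = 101 / 1 = 101
W_min = ceil(101) = 101

101


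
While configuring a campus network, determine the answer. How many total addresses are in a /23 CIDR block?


Given: CIDR prefix /23
Host bits = 32 - 23 = 9
Total addresses = 2^9 = 512

512


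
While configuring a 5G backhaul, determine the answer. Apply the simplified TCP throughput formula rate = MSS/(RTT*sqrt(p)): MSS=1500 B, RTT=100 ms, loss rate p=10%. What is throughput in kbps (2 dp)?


Given: MSS = 1500 bytes, RTT = 100 ms, loss = 10%
RTT in seconds = 100 / 1000 = 0.1
Loss rate = 10% = 0.1
sqrt(loss) = sqrt(0.1) = 0.316227766017
Throughput (bytes/s) = 1500 / (0.1 * 0.316227766017) = 47434.1649
Throughput (kbps) = 47434.1649 * 8 / 1000 = 379.473319 -> 379.47 kbps (2 dp)

379.47


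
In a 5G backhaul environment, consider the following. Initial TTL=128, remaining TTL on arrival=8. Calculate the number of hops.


Given: initial TTL = 128, received TTL = 8
Hops = initial TTL - received TTL
Hops = 128 - 8 = 120

120


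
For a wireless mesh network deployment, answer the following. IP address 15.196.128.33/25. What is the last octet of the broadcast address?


Given: IP = 15.196.128.33, prefix = /25
Host bits = 32 - 25 = 7
Network last octet = 33 AND mask = 0
Host part size = 2^7 - 1 = 127
Broadcast last octet = 0 OR 127 = 127

127


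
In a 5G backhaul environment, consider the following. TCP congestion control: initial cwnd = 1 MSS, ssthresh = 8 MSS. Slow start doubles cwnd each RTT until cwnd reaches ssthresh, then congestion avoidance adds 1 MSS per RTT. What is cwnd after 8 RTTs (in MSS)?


RTT 0: cwnd = 1 MSS (initial)
RTT 1: cwnd = 2 MSS (slow start, doubled)
RTT 2: cwnd = 4 MSS (slow start, doubled)
RTT 3: cwnd = 8 MSS (slow start, doubled)
RTT 4: cwnd = 9 MSS (congestion avoidance, +1)
RTT 5: cwnd = 10 MSS (congestion avoidance, +1)
RTT 6: cwnd = 11 MSS (congestion avoidance, +1)
RTT 7: cwnd = 12 MSS (congestion avoidance, +1)
RTT 8: cwnd = 13 MSS (congestion avoidance, +1)

13


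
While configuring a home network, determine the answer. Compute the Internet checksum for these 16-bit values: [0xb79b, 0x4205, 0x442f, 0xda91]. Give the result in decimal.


Given words: [0xb79b, 0x4205, 0x442f, 0xda91]
Step 1: Sum all words
Raw sum = 47003 + 16901 + 17455 + 55953 = 137312
Step 2: Fold carry: (6240 + 2) = 6242
One's complement = ~6242 & 0xFFFF = 59293

59293


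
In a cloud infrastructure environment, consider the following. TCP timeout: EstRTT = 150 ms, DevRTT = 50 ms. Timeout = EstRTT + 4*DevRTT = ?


Given: EstRTT = 150 ms, DevRTT = 50 ms
Timeout = EstRTT + 4 * DevRTT
4 * DevRTT = 4 * 50 = 200
Timeout = 150 + 200 = 350 ms

350


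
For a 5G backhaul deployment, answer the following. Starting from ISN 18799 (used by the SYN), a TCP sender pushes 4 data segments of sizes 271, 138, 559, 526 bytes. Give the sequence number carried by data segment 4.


The SYN occupies sequence number ISN = 18799, so the first data byte is ISN + 1 = 18800.
SEQ of data segment i = (ISN + 1) + sum of payload sizes of segments 1..i-1.
Segment 1: SEQ = 18800, payload = 271 bytes
Segment 2: SEQ = 19071, payload = 138 bytes
Segment 3: SEQ = 19209, payload = 559 bytes
Segment 4: SEQ = 19768, payload = 526 bytes
SEQ of segment 4 = 18800 + 271 + 138 + 559 = 19768

19768


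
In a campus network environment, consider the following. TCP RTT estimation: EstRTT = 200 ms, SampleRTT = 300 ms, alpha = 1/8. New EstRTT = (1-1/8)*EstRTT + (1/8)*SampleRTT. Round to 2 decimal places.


Given: EstRTT = 200 ms, SampleRTT = 300 ms, alpha = 1/8
New EstRTT = (1 - alpha) * EstRTT + alpha * SampleRTT
(7/8) * 200 = 175
(1/8) * 300 = 37.5
New EstRTT = 175 + 37.5 = 212.5 ms -> 212.50 ms (2 dp)

212.50


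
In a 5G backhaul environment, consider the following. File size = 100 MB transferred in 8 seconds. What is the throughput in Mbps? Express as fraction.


Given: file = 100 MB, time = 8 s
File in Mb = 100 * 8 = 800 Mb
Throughput = 800 / 8 Mbps
Throughput = 100 Mbps

100


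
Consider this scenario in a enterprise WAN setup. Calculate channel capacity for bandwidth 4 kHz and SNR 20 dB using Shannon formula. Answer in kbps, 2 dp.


Given: B = 4 kHz, SNR = 20 dB
SNR linear = 10^(20/10) = 100
1 + SNR = 101
log2(101) = 6.6582114828
C = 4 * 1000 * 6.6582114828 = 26632.8459 bps
C = 26.632846 kbps -> 26.63 kbps (2 dp)

26.63


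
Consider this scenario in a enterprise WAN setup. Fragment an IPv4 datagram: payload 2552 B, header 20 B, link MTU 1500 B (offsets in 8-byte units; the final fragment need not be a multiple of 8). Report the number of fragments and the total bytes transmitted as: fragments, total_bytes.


Max data per non-final fragment = floor((MTU - header)/8)*8 = floor((1500 - 20)/8)*8 = floor(1480/8)*8 = 1480 B
Final fragment needs no 8-byte alignment: it can carry up to MTU - header = 1480 B
Non-final fragments needed = ceil((payload - 1480) / 1480) = ceil(1072/1480) = ceil(0.7243) = 1
Number of fragments = 1 + 1 = 2
Fragment sizes (data): 1 * 1480 B + 1072 B (last, 1072 <= 1480 OK)
Total bytes sent = payload + n_frags * header = 2552 + 2*20 = 2552 + 40 = 2592 B

2, 2592


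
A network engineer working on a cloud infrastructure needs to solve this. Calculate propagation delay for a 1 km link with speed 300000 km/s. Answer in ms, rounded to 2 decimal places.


Given: distance = 1 km, speed = 300000 km/s
Delay = distance / speed = 1 / 300000 seconds
Delay in ms = 1 * 1000 / 300000
Delay = 0.0033 ms
Rounded to 2 dp = 0.00 ms

0.00


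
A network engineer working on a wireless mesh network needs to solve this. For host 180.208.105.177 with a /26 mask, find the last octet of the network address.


Given: IP = 180.208.105.177, prefix = /26
Subnet mask = 255.255.255.192
Last octet of IP: 177
Last octet of mask: 192
Network last octet = 177 AND 192 = 128

128


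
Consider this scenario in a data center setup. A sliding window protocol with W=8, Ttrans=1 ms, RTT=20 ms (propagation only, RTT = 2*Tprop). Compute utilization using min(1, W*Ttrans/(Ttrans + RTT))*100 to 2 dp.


Given: W = 8, Ttrans = 1 ms, RTT = 20 ms (= 2 * Tprop, Tprop = 10 ms)
Cycle time = Ttrans + RTT = 1 + 20 = 21 ms (first packet sent until its ACK returns)
W * Ttrans = 8 * 1 = 8 ms of sending per cycle
W * Ttrans / (Ttrans + RTT) = 8 / 21 = 0.380952
U = min(1, 0.380952) = 0.380952
U% = 38.10%

38.10


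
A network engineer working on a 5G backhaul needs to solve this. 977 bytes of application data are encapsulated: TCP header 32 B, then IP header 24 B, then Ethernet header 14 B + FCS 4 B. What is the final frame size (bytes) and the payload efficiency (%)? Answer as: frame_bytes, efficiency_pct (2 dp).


TCP segment = 977 + 32 = 1009 B
IP packet = 1009 + 24 = 1033 B
Ethernet frame = 1033 + 14 + 4 = 1051 B
Efficiency = app / frame = 977 / 1051 = 0.929591 = 92.9591% -> 92.96% (2 dp)

1051, 92.96


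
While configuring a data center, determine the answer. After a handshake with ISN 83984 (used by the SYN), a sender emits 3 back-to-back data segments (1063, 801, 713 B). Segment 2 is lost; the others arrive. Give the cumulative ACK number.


SYN uses sequence number 83984; first data byte = ISN + 1 = 83985.
Segment 1: SEQ = 83985, len = 1063 B, covers [83985, 85047]
Segment 2: SEQ = 85048, len = 801 B, covers [85048, 85848] [LOST]
Segment 3: SEQ = 85849, len = 713 B, covers [85849, 86561]
In-order data received: bytes [83985, 85047] (segments 1..1).
Segment 2 missing -> gap begins at byte 85048; later segments buffered out of order.
Cumulative ACK = next expected in-order byte = 83985 + 1063 = 85048

85048


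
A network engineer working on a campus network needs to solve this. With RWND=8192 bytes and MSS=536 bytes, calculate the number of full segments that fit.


Given: RWND = 8192 bytes, MSS = 536 bytes
Full segments = floor(RWND / MSS)
Full segments = floor(8192 / 536)
Full segments = floor(15.2836) = 15

15


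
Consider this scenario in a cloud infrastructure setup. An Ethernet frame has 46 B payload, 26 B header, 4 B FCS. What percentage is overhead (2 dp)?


Given: payload = 46 B, header = 26 B, trailer = 4 B
Overhead bytes = header + trailer = 26 + 4 = 30
Total frame = payload + overhead = 46 + 30 = 76
Overhead % = 30 / 76 * 100 = 39.4737% -> 39.47% (2 dp)

39.47


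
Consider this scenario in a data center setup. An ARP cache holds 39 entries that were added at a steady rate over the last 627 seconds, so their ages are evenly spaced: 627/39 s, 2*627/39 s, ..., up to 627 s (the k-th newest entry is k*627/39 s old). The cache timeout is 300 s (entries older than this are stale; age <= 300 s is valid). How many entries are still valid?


Ages are k * 627/39 s for k = 1..39 (spacing = 16.0769 s).
Entry k is valid iff k * 627/39 <= 300 iff k <= 39 * 300 / 627 = 18.6603
n_valid = floor(18.6603) = 18
(n_stale = 39 - 18 = 21)

18


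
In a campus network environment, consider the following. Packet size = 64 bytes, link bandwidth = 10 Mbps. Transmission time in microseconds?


Given: packet = 64 bytes, bandwidth = 10 Mbps
Packet in bits = 64 * 8 = 512 bits
Bandwidth = 10 * 10^6 = 10000000 bps
Time = 512 / 10000000 seconds
Time in us = 512 * 10^6 / 10000000 = 51.2

51.2


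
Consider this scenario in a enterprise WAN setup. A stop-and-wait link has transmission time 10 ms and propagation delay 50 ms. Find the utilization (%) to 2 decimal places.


Given: Ttrans = 10 ms, Tprop = 50 ms
RTT = 2 * Tprop = 2 * 50 = 100 ms
U = Ttrans / (Ttrans + RTT)
U = 10 / (10 + 100)
U = 10 / 110 = 0.090909
U% = 9.09%

9.09


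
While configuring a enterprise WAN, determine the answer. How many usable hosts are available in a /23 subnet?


Given: subnet mask /23
Host bits = 32 - 23 = 9
Total addresses = 2^9 = 512
Usable hosts = 512 - 2 (network + broadcast) = 510

510
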